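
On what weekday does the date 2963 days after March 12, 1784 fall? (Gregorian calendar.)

Sunday

Mar 12, 1784 is a Friday.
2963 mod 7 = 2, so 2963 days after a Friday is Friday + 2 = Sunday.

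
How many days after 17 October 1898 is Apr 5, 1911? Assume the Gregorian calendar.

4552

Oct 17, 1898 → Oct 17, 1899: 365 days.
Oct 17, 1899 → Oct 17, 1900: 365 days.
Oct 17, 1900 → Oct 17, 1901: 365 days.
Oct 17, 1901 → Oct 17, 1902: 365 days.
Oct 17, 1902 → Oct 17, 1903: 365 days.
Oct 17, 1903 → Oct 17, 1904: 366 days (Feb 29, 1904 is in that span).
Oct 17, 1904 → Oct 17, 1905: 365 days.
Oct 17, 1905 → Oct 17, 1906: 365 days.
Oct 17, 1906 → Oct 17, 1907: 365 days.
Oct 17, 1907 → Oct 17, 1908: 366 days (Feb 29, 1908 is in that span).
Oct 17, 1908 → Oct 17, 1909: 365 days.
Oct 17, 1909 → Oct 17, 1910: 365 days.
Oct 17, 1910 → Nov 17, 1910: 31 days (October has 31).
Nov 17, 1910 → Dec 17, 1910: 30 days (November has 30).
Dec 17, 1910 → Jan 17, 1911: 31 days (December has 31).
Jan 17, 1911 → Feb 17, 1911: 31 days (January has 31).
Feb 17, 1911 → Mar 17, 1911: 28 days (February has 28).
Mar 17, 1911 → Apr 5, 1911: 19 days.
Total: 4552 days.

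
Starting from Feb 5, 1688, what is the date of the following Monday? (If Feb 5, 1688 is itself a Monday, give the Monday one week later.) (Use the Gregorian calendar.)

February 9, 1688

Feb 5, 1688 is a Thursday.
From Thursday to the next Monday is 4 days.
Feb 5, 1688 + 4 = Feb 9, 1688.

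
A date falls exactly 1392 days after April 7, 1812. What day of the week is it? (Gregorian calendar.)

Monday

First find the weekday of Apr 7, 1812. Doomsday rule: the anchor day for the 1800s is Friday. For year 12: 12÷12 = 1 r 0, and 0÷4 = 0, so 1+0+0 = 1.
Friday + 1 ≡ Saturday — that's 1812's doomsday.
In April the doomsday date is Apr 4.
Apr 7 is 3 days after Apr 4; 3 mod 7 = 3, so Saturday + 3 = Tuesday.
1392 mod 7 = 6, so 1392 days after a Tuesday is Tuesday + 6 = Monday.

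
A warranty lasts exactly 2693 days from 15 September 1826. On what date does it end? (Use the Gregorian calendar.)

January 29, 1834

+365 (one year) → Sep 15, 1827 (2328 left).
+366 (one year; includes Feb 29, 1828) → Sep 15, 1828 (1962 left).
+365 (one year) → Sep 15, 1829 (1597 left).
+365 (one year) → Sep 15, 1830 (1232 left).
+365 (one year) → Sep 15, 1831 (867 left).
+366 (one year; includes Feb 29, 1832) → Sep 15, 1832 (501 left).
+365 (one year) → Sep 15, 1833 (136 left).
Sep has 30 days: +16 → Oct 1, 1833 (120 left).
Oct has 31 days: +31 → Nov 1, 1833 (89 left).
Nov has 30 days: +30 → Dec 1, 1833 (59 left).
Dec has 31 days: +31 → Jan 1, 1834 (28 left).
+28 → Jan 29, 1834.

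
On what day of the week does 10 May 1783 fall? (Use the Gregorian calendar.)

Saturday

Doomsday rule: the anchor day for the 1700s is Sunday. For year 83: 83÷12 = 6 r 11, and 11÷4 = 2, so 6+11+2 = 19.
Sunday + 19 ≡ Friday — that's 1783's doomsday.
In May the doomsday date is May 9.
May 10 is 1 day after May 9; 1 mod 7 = 1, so Friday + 1 = Saturday.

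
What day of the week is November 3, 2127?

Doomsday rule: the anchor day for the 2100s is Sunday. For year 27: 27÷12 = 2 r 3, and 3÷4 = 0, so 2+3+0 = 5.
Sunday + 5 ≡ Friday — that's 2127's doomsday.
In November the doomsday date is Nov 7.
Nov 3 is 4 days before Nov 7; 4 mod 7 = 4, so Friday − 4 = Monday.

Monday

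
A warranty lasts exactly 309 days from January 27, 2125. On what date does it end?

Jan has 31 days: +5 → Feb 1, 2125 (304 left).
Feb has 28 days: +28 → Mar 1, 2125 (276 left).
Mar has 31 days: +31 → Apr 1, 2125 (245 left).
Apr has 30 days: +30 → May 1, 2125 (215 left).
May has 31 days: +31 → Jun 1, 2125 (184 left).
Jun has 30 days: +30 → Jul 1, 2125 (154 left).
Jul has 31 days: +31 → Aug 1, 2125 (123 left).
Aug has 31 days: +31 → Sep 1, 2125 (92 left).
Sep has 30 days: +30 → Oct 1, 2125 (62 left).
Oct has 31 days: +31 → Nov 1, 2125 (31 left).
Nov has 30 days: +30 → Dec 1, 2125 (1 left).
+1 → Dec 2, 2125.

December 2, 2125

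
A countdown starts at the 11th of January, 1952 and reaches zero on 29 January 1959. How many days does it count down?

2575

Jan 11, 1952 → Jan 11, 1953: 366 days (Feb 29, 1952 is in that span).
Jan 11, 1953 → Jan 11, 1954: 365 days.
Jan 11, 1954 → Jan 11, 1955: 365 days.
Jan 11, 1955 → Jan 11, 1956: 365 days.
Jan 11, 1956 → Jan 11, 1957: 366 days (Feb 29, 1956 is in that span).
Jan 11, 1957 → Jan 11, 1958: 365 days.
Jan 11, 1958 → Feb 11, 1958: 31 days (January has 31).
Feb 11, 1958 → Mar 11, 1958: 28 days (February has 28).
Mar 11, 1958 → Apr 11, 1958: 31 days (March has 31).
Apr 11, 1958 → May 11, 1958: 30 days (April has 30).
May 11, 1958 → Jun 11, 1958: 31 days (May has 31).
Jun 11, 1958 → Jul 11, 1958: 30 days (June has 30).
Jul 11, 1958 → Aug 11, 1958: 31 days (July has 31).
Aug 11, 1958 → Sep 11, 1958: 31 days (August has 31).
Sep 11, 1958 → Oct 11, 1958: 30 days (September has 30).
Oct 11, 1958 → Nov 11, 1958: 31 days (October has 31).
Nov 11, 1958 → Dec 11, 1958: 30 days (November has 30).
Dec 11, 1958 → Jan 11, 1959: 31 days (December has 31).
Jan 11, 1959 → Jan 29, 1959: 18 days.
Total: 2575 days.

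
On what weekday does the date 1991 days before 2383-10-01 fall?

Wednesday

Oct 1, 2383 is a Saturday.
1991 mod 7 = 3, so 1991 days before a Saturday is Saturday − 3 = Wednesday.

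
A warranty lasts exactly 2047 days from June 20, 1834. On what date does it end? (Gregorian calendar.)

January 27, 1840

+365 (one year) → Jun 20, 1835 (1682 left).
+366 (one year; includes Feb 29, 1836) → Jun 20, 1836 (1316 left).
+365 (one year) → Jun 20, 1837 (951 left).
+365 (one year) → Jun 20, 1838 (586 left).
+365 (one year) → Jun 20, 1839 (221 left).
Jun has 30 days: +11 → Jul 1, 1839 (210 left).
Jul has 31 days: +31 → Aug 1, 1839 (179 left).
Aug has 31 days: +31 → Sep 1, 1839 (148 left).
Sep has 30 days: +30 → Oct 1, 1839 (118 left).
Oct has 31 days: +31 → Nov 1, 1839 (87 left).
Nov has 30 days: +30 → Dec 1, 1839 (57 left).
Dec has 31 days: +31 → Jan 1, 1840 (26 left).
+26 → Jan 27, 1840.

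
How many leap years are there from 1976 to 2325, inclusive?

85

Multiples of 4 in [1976,2325]: 88.
Of those, multiples of 100: 4 (not leap unless ÷400).
Multiples of 400: 1.
Leap years = 88 − 4 + 1 = 85.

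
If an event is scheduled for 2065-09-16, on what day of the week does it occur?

Wednesday

Doomsday rule: the anchor day for the 2000s is Tuesday. For year 65: 65÷12 = 5 r 5, and 5÷4 = 1, so 5+5+1 = 11.
Tuesday + 11 ≡ Saturday — that's 2065's doomsday.
In September the doomsday date is Sep 5.
Sep 16 is 11 days after Sep 5; 11 mod 7 = 4, so Saturday + 4 = Wednesday.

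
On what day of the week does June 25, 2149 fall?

Wednesday

Doomsday rule: the anchor day for the 2100s is Sunday. For year 49: 49÷12 = 4 r 1, and 1÷4 = 0, so 4+1+0 = 5.
Sunday + 5 ≡ Friday — that's 2149's doomsday.
In June the doomsday date is Jun 6.
Jun 25 is 19 days after Jun 6; 19 mod 7 = 5, so Friday + 5 = Wednesday.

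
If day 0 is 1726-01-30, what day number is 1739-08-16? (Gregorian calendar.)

4946

Jan 30, 1726 → Jan 30, 1727: 365 days.
Jan 30, 1727 → Jan 30, 1728: 365 days.
Jan 30, 1728 → Jan 30, 1729: 366 days (Feb 29, 1728 is in that span).
Jan 30, 1729 → Jan 30, 1730: 365 days.
Jan 30, 1730 → Jan 30, 1731: 365 days.
Jan 30, 1731 → Jan 30, 1732: 365 days.
Jan 30, 1732 → Jan 30, 1733: 366 days (Feb 29, 1732 is in that span).
Jan 30, 1733 → Jan 30, 1734: 365 days.
Jan 30, 1734 → Jan 30, 1735: 365 days.
Jan 30, 1735 → Jan 30, 1736: 365 days.
Jan 30, 1736 → Jan 30, 1737: 366 days (Feb 29, 1736 is in that span).
Jan 30, 1737 → Jan 30, 1738: 365 days.
Jan 30, 1738 → Jan 30, 1739: 365 days.
Jan 30, 1739 → Feb 28, 1739: 29 days (January has 31).
Feb 28, 1739 → Mar 28, 1739: 28 days (February has 28).
Mar 28, 1739 → Apr 28, 1739: 31 days (March has 31).
Apr 28, 1739 → May 28, 1739: 30 days (April has 30).
May 28, 1739 → Jun 28, 1739: 31 days (May has 31).
Jun 28, 1739 → Jul 28, 1739: 30 days (June has 30).
Jul 28, 1739 → Aug 16, 1739: 19 days.
Total: 4946 days.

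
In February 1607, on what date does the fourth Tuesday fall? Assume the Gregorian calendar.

February 1, 1607 is a Thursday.
The first Tuesday is therefore February 6 (5 days later).
The fourth Tuesday is 6 + 3×7 = February 27.

February 27, 1607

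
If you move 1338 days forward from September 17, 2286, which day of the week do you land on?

Saturday

First find the weekday of Sep 17, 2286. Doomsday rule: the anchor day for the 2200s is Friday. For year 86: 86÷12 = 7 r 2, and 2÷4 = 0, so 7+2+0 = 9.
Friday + 9 ≡ Sunday — that's 2286's doomsday.
In September the doomsday date is Sep 5.
Sep 17 is 12 days after Sep 5; 12 mod 7 = 5, so Sunday + 5 = Friday.
1338 mod 7 = 1, so 1338 days after a Friday is Friday + 1 = Saturday.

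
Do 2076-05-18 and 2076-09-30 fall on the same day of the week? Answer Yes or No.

From May 18, 2076 to Sep 30, 2076 is 135 days.
135 mod 7 = 2, so they are different weekdays.
(May 18, 2076 is a Monday; Sep 30, 2076 is a Wednesday.)

No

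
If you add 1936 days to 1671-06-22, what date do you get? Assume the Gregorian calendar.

October 9, 1676

+366 (one year; includes Feb 29, 1672) → Jun 22, 1672 (1570 left).
+365 (one year) → Jun 22, 1673 (1205 left).
+365 (one year) → Jun 22, 1674 (840 left).
+365 (one year) → Jun 22, 1675 (475 left).
+366 (one year; includes Feb 29, 1676) → Jun 22, 1676 (109 left).
Jun has 30 days: +9 → Jul 1, 1676 (100 left).
Jul has 31 days: +31 → Aug 1, 1676 (69 left).
Aug has 31 days: +31 → Sep 1, 1676 (38 left).
Sep has 30 days: +30 → Oct 1, 1676 (8 left).
+8 → Oct 9, 1676.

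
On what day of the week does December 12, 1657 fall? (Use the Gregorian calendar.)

Wednesday

Doomsday rule: the anchor day for the 1600s is Tuesday. For year 57: 57÷12 = 4 r 9, and 9÷4 = 2, so 4+9+2 = 15.
Tuesday + 15 ≡ Wednesday — that's 1657's doomsday.
In December the doomsday date is Dec 12.
Dec 12 is the doomsday itself: Wednesday.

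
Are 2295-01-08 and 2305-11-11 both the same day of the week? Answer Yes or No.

No

From Jan 8, 2295 to Nov 11, 2305 is 3959 days.
3959 mod 7 = 4, so they are different weekdays.
(Jan 8, 2295 is a Tuesday; Nov 11, 2305 is a Saturday.)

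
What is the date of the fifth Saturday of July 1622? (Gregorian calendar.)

July 30, 1622

July 1, 1622 is a Friday.
The first Saturday is therefore July 2 (1 days later).
The fifth Saturday is 2 + 4×7 = July 30.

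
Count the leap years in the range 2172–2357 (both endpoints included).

45

Multiples of 4 in [2172,2357]: 47.
Of those, multiples of 100: 2 (not leap unless ÷400).
Multiples of 400: 0.
Leap years = 47 − 2 + 0 = 45.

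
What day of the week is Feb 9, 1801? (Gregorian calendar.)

Doomsday rule: the anchor day for the 1800s is Friday. For year 01: 1÷12 = 0 r 1, and 1÷4 = 0, so 0+1+0 = 1.
Friday + 1 ≡ Saturday — that's 1801's doomsday.
In February the doomsday date is Feb 28 (1801 is not a leap year).
Feb 9 is 19 days before Feb 28; 19 mod 7 = 5, so Saturday − 5 = Monday.

Monday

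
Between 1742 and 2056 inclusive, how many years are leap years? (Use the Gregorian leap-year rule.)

Multiples of 4 in [1742,2056]: 79.
Of those, multiples of 100: 3 (not leap unless ÷400).
Multiples of 400: 1.
Leap years = 79 − 3 + 1 = 77.

77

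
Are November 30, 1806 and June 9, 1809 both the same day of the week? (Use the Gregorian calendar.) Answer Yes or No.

From Nov 30, 1806 to Jun 9, 1809 is 922 days.
922 mod 7 = 5, so they are different weekdays.
(Nov 30, 1806 is a Sunday; Jun 9, 1809 is a Friday.)

No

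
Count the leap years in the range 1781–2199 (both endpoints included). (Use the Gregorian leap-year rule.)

Multiples of 4 in [1781,2199]: 104.
Of those, multiples of 100: 4 (not leap unless ÷400).
Multiples of 400: 1.
Leap years = 104 − 4 + 1 = 101.

101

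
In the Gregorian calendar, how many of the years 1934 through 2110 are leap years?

Multiples of 4 in [1934,2110]: 44.
Of those, multiples of 100: 2 (not leap unless ÷400).
Multiples of 400: 1.
Leap years = 44 − 2 + 1 = 43.

43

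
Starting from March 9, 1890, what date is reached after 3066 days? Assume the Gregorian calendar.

+365 (one year) → Mar 9, 1891 (2701 left).
+366 (one year; includes Feb 29, 1892) → Mar 9, 1892 (2335 left).
+365 (one year) → Mar 9, 1893 (1970 left).
+365 (one year) → Mar 9, 1894 (1605 left).
+365 (one year) → Mar 9, 1895 (1240 left).
+366 (one year; includes Feb 29, 1896) → Mar 9, 1896 (874 left).
+365 (one year) → Mar 9, 1897 (509 left).
+365 (one year) → Mar 9, 1898 (144 left).
Mar has 31 days: +23 → Apr 1, 1898 (121 left).
Apr has 30 days: +30 → May 1, 1898 (91 left).
May has 31 days: +31 → Jun 1, 1898 (60 left).
Jun has 30 days: +30 → Jul 1, 1898 (30 left).
+30 → Jul 31, 1898.

July 31, 1898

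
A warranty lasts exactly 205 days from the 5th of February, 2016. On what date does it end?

Feb has 29 days: +25 → Mar 1, 2016 (180 left).
Mar has 31 days: +31 → Apr 1, 2016 (149 left).
Apr has 30 days: +30 → May 1, 2016 (119 left).
May has 31 days: +31 → Jun 1, 2016 (88 left).
Jun has 30 days: +30 → Jul 1, 2016 (58 left).
Jul has 31 days: +31 → Aug 1, 2016 (27 left).
+27 → Aug 28, 2016.

August 28, 2016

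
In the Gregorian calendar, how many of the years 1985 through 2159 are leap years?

42

Multiples of 4 in [1985,2159]: 43.
Of those, multiples of 100: 2 (not leap unless ÷400).
Multiples of 400: 1.
Leap years = 43 − 2 + 1 = 42.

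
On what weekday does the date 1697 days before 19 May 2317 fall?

May 19, 2317 is a Saturday.
1697 mod 7 = 3, so 1697 days before a Saturday is Saturday − 3 = Wednesday.

Wednesday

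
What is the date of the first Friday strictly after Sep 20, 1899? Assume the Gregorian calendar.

September 22, 1899

Sep 20, 1899 is a Wednesday.
From Wednesday to the next Friday is 2 days.
Sep 20, 1899 + 2 = Sep 22, 1899.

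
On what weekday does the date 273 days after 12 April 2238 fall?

First find the weekday of Apr 12, 2238. Doomsday rule: the anchor day for the 2200s is Friday. For year 38: 38÷12 = 3 r 2, and 2÷4 = 0, so 3+2+0 = 5.
Friday + 5 ≡ Wednesday — that's 2238's doomsday.
In April the doomsday date is Apr 4.
Apr 12 is 8 days after Apr 4; 8 mod 7 = 1, so Wednesday + 1 = Thursday.
273 mod 7 = 0, so 273 days after a Thursday is Thursday + 0 = Thursday.

Thursday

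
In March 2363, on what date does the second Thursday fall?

March 1, 2363 is a Friday.
The first Thursday is therefore March 7 (6 days later).
The second Thursday is 7 + 1×7 = March 14.

March 14, 2363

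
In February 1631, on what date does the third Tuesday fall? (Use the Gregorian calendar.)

February 1, 1631 is a Saturday.
The first Tuesday is therefore February 4 (3 days later).
The third Tuesday is 4 + 2×7 = February 18.

February 18, 1631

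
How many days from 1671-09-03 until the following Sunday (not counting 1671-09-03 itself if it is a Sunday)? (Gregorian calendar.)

Sep 3, 1671 is a Thursday.
From Thursday to the next Sunday is 3 days.

3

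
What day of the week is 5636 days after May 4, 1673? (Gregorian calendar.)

First find the weekday of May 4, 1673. Doomsday rule: the anchor day for the 1600s is Tuesday. For year 73: 73÷12 = 6 r 1, and 1÷4 = 0, so 6+1+0 = 7.
Tuesday + 7 ≡ Tuesday — that's 1673's doomsday.
In May the doomsday date is May 9.
May 4 is 5 days before May 9; 5 mod 7 = 5, so Tuesday − 5 = Thursday.
5636 mod 7 = 1, so 5636 days after a Thursday is Thursday + 1 = Friday.

Friday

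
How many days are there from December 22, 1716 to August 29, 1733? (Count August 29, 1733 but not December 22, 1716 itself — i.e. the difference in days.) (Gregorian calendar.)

6094

Dec 22, 1716 → Dec 22, 1717: 365 days.
Dec 22, 1717 → Dec 22, 1718: 365 days.
Dec 22, 1718 → Dec 22, 1719: 365 days.
Dec 22, 1719 → Dec 22, 1720: 366 days (Feb 29, 1720 is in that span).
Dec 22, 1720 → Dec 22, 1721: 365 days.
Dec 22, 1721 → Dec 22, 1722: 365 days.
Dec 22, 1722 → Dec 22, 1723: 365 days.
Dec 22, 1723 → Dec 22, 1724: 366 days (Feb 29, 1724 is in that span).
Dec 22, 1724 → Dec 22, 1725: 365 days.
Dec 22, 1725 → Dec 22, 1726: 365 days.
Dec 22, 1726 → Dec 22, 1727: 365 days.
Dec 22, 1727 → Dec 22, 1728: 366 days (Feb 29, 1728 is in that span).
Dec 22, 1728 → Dec 22, 1729: 365 days.
Dec 22, 1729 → Dec 22, 1730: 365 days.
Dec 22, 1730 → Dec 22, 1731: 365 days.
Dec 22, 1731 → Dec 22, 1732: 366 days (Feb 29, 1732 is in that span).
Dec 22, 1732 → Jan 22, 1733: 31 days (December has 31).
Jan 22, 1733 → Feb 22, 1733: 31 days (January has 31).
Feb 22, 1733 → Mar 22, 1733: 28 days (February has 28).
Mar 22, 1733 → Apr 22, 1733: 31 days (March has 31).
Apr 22, 1733 → May 22, 1733: 30 days (April has 30).
May 22, 1733 → Jun 22, 1733: 31 days (May has 31).
Jun 22, 1733 → Jul 22, 1733: 30 days (June has 30).
Jul 22, 1733 → Aug 22, 1733: 31 days (July has 31).
Aug 22, 1733 → Aug 29, 1733: 7 days.
Total: 6094 days.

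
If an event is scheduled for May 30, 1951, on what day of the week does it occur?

Wednesday

January 1, 1951 is a Monday.
Jan 1, 1951 → Feb 1, 1951: 31 days (January has 31).
Feb 1, 1951 → Mar 1, 1951: 28 days (February has 28).
Mar 1, 1951 → Apr 1, 1951: 31 days (March has 31).
Apr 1, 1951 → May 1, 1951: 30 days (April has 30).
May 1, 1951 → May 30, 1951: 29 days.
Total: 149 days.
149 mod 7 = 2, so Monday + 2 = Wednesday.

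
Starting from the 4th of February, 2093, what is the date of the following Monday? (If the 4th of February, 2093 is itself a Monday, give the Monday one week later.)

Feb 4, 2093 is a Wednesday.
From Wednesday to the next Monday is 5 days.
Feb 4, 2093 + 5 = Feb 9, 2093.

February 9, 2093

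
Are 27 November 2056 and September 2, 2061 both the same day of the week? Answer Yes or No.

From Nov 27, 2056 to Sep 2, 2061 is 1740 days.
1740 mod 7 = 4, so they are different weekdays.
(Nov 27, 2056 is a Monday; Sep 2, 2061 is a Friday.)

No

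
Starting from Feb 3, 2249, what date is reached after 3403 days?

+365 (one year) → Feb 3, 2250 (3038 left).
+365 (one year) → Feb 3, 2251 (2673 left).
+365 (one year) → Feb 3, 2252 (2308 left).
+366 (one year; includes Feb 29, 2252) → Feb 3, 2253 (1942 left).
+365 (one year) → Feb 3, 2254 (1577 left).
+365 (one year) → Feb 3, 2255 (1212 left).
+365 (one year) → Feb 3, 2256 (847 left).
+366 (one year; includes Feb 29, 2256) → Feb 3, 2257 (481 left).
+365 (one year) → Feb 3, 2258 (116 left).
Feb has 28 days: +26 → Mar 1, 2258 (90 left).
Mar has 31 days: +31 → Apr 1, 2258 (59 left).
Apr has 30 days: +30 → May 1, 2258 (29 left).
+29 → May 30, 2258.

May 30, 2258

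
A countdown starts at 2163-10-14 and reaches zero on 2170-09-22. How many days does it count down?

Oct 14, 2163 → Oct 14, 2164: 366 days (Feb 29, 2164 is in that span).
Oct 14, 2164 → Oct 14, 2165: 365 days.
Oct 14, 2165 → Oct 14, 2166: 365 days.
Oct 14, 2166 → Oct 14, 2167: 365 days.
Oct 14, 2167 → Oct 14, 2168: 366 days (Feb 29, 2168 is in that span).
Oct 14, 2168 → Oct 14, 2169: 365 days.
Oct 14, 2169 → Nov 14, 2169: 31 days (October has 31).
Nov 14, 2169 → Dec 14, 2169: 30 days (November has 30).
Dec 14, 2169 → Jan 14, 2170: 31 days (December has 31).
Jan 14, 2170 → Feb 14, 2170: 31 days (January has 31).
Feb 14, 2170 → Mar 14, 2170: 28 days (February has 28).
Mar 14, 2170 → Apr 14, 2170: 31 days (March has 31).
Apr 14, 2170 → May 14, 2170: 30 days (April has 30).
May 14, 2170 → Jun 14, 2170: 31 days (May has 31).
Jun 14, 2170 → Jul 14, 2170: 30 days (June has 30).
Jul 14, 2170 → Aug 14, 2170: 31 days (July has 31).
Aug 14, 2170 → Sep 14, 2170: 31 days (August has 31).
Sep 14, 2170 → Sep 22, 2170: 8 days.
Total: 2535 days.

2535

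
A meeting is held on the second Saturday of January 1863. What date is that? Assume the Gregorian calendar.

January 1, 1863 is a Thursday.
The first Saturday is therefore January 3 (2 days later).
The second Saturday is 3 + 1×7 = January 10.

January 10, 1863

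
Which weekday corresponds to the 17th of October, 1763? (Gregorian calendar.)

Doomsday rule: the anchor day for the 1700s is Sunday. For year 63: 63÷12 = 5 r 3, and 3÷4 = 0, so 5+3+0 = 8.
Sunday + 8 ≡ Monday — that's 1763's doomsday.
In October the doomsday date is Oct 10.
Oct 17 is 7 days after Oct 10; 7 mod 7 = 0, so Monday + 0 = Monday.

Monday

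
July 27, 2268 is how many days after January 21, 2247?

7858

Jan 21, 2247 → Jan 21, 2248: 365 days.
Jan 21, 2248 → Jan 21, 2249: 366 days (Feb 29, 2248 is in that span).
Jan 21, 2249 → Jan 21, 2250: 365 days.
Jan 21, 2250 → Jan 21, 2251: 365 days.
Jan 21, 2251 → Jan 21, 2252: 365 days.
Jan 21, 2252 → Jan 21, 2253: 366 days (Feb 29, 2252 is in that span).
Jan 21, 2253 → Jan 21, 2254: 365 days.
Jan 21, 2254 → Jan 21, 2255: 365 days.
Jan 21, 2255 → Jan 21, 2256: 365 days.
Jan 21, 2256 → Jan 21, 2257: 366 days (Feb 29, 2256 is in that span).
Jan 21, 2257 → Jan 21, 2258: 365 days.
Jan 21, 2258 → Jan 21, 2259: 365 days.
Jan 21, 2259 → Jan 21, 2260: 365 days.
Jan 21, 2260 → Jan 21, 2261: 366 days (Feb 29, 2260 is in that span).
Jan 21, 2261 → Jan 21, 2262: 365 days.
Jan 21, 2262 → Jan 21, 2263: 365 days.
Jan 21, 2263 → Jan 21, 2264: 365 days.
Jan 21, 2264 → Jan 21, 2265: 366 days (Feb 29, 2264 is in that span).
Jan 21, 2265 → Jan 21, 2266: 365 days.
Jan 21, 2266 → Jan 21, 2267: 365 days.
Jan 21, 2267 → Jan 21, 2268: 365 days.
Jan 21, 2268 → Feb 21, 2268: 31 days (January has 31).
Feb 21, 2268 → Mar 21, 2268: 29 days (February has 29).
Mar 21, 2268 → Apr 21, 2268: 31 days (March has 31).
Apr 21, 2268 → May 21, 2268: 30 days (April has 30).
May 21, 2268 → Jun 21, 2268: 31 days (May has 31).
Jun 21, 2268 → Jul 21, 2268: 30 days (June has 30).
Jul 21, 2268 → Jul 27, 2268: 6 days.
Total: 7858 days.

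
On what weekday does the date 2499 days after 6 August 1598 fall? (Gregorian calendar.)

First find the weekday of Aug 6, 1598. Doomsday rule: the anchor day for the 1500s is Wednesday. For year 98: 98÷12 = 8 r 2, and 2÷4 = 0, so 8+2+0 = 10.
Wednesday + 10 ≡ Saturday — that's 1598's doomsday.
In August the doomsday date is Aug 8.
Aug 6 is 2 days before Aug 8; 2 mod 7 = 2, so Saturday − 2 = Thursday.
2499 mod 7 = 0, so 2499 days after a Thursday is Thursday + 0 = Thursday.

Thursday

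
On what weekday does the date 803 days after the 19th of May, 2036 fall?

May 19, 2036 is a Monday.
803 mod 7 = 5, so 803 days after a Monday is Monday + 5 = Saturday.

Saturday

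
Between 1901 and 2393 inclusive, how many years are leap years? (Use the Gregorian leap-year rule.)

120

Multiples of 4 in [1901,2393]: 123.
Of those, multiples of 100: 4 (not leap unless ÷400).
Multiples of 400: 1.
Leap years = 123 − 4 + 1 = 120.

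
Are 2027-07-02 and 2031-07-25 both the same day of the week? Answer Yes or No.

From Jul 2, 2027 to Jul 25, 2031 is 1484 days.
1484 mod 7 = 0, so they are the same weekday.
(Jul 2, 2027 is a Friday; Jul 25, 2031 is a Friday.)

Yes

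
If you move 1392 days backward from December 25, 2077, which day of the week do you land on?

Dec 25, 2077 is a Saturday.
1392 mod 7 = 6, so 1392 days before a Saturday is Saturday − 6 = Sunday.

Sunday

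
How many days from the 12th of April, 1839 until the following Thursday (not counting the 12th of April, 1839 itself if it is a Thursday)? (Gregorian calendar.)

6

Apr 12, 1839 is a Friday.
From Friday to the next Thursday is 6 days.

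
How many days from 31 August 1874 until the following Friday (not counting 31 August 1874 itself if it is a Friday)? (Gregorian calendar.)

Aug 31, 1874 is a Monday.
From Monday to the next Friday is 4 days.

4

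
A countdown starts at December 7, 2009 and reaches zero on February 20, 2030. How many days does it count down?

7380

Dec 7, 2009 → Dec 7, 2010: 365 days.
Dec 7, 2010 → Dec 7, 2011: 365 days.
Dec 7, 2011 → Dec 7, 2012: 366 days (Feb 29, 2012 is in that span).
Dec 7, 2012 → Dec 7, 2013: 365 days.
Dec 7, 2013 → Dec 7, 2014: 365 days.
Dec 7, 2014 → Dec 7, 2015: 365 days.
Dec 7, 2015 → Dec 7, 2016: 366 days (Feb 29, 2016 is in that span).
Dec 7, 2016 → Dec 7, 2017: 365 days.
Dec 7, 2017 → Dec 7, 2018: 365 days.
Dec 7, 2018 → Dec 7, 2019: 365 days.
Dec 7, 2019 → Dec 7, 2020: 366 days (Feb 29, 2020 is in that span).
Dec 7, 2020 → Dec 7, 2021: 365 days.
Dec 7, 2021 → Dec 7, 2022: 365 days.
Dec 7, 2022 → Dec 7, 2023: 365 days.
Dec 7, 2023 → Dec 7, 2024: 366 days (Feb 29, 2024 is in that span).
Dec 7, 2024 → Dec 7, 2025: 365 days.
Dec 7, 2025 → Dec 7, 2026: 365 days.
Dec 7, 2026 → Dec 7, 2027: 365 days.
Dec 7, 2027 → Dec 7, 2028: 366 days (Feb 29, 2028 is in that span).
Dec 7, 2028 → Dec 7, 2029: 365 days.
Dec 7, 2029 → Jan 7, 2030: 31 days (December has 31).
Jan 7, 2030 → Feb 7, 2030: 31 days (January has 31).
Feb 7, 2030 → Feb 20, 2030: 13 days.
Total: 7380 days.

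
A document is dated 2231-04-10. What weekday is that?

Sunday

Doomsday rule: the anchor day for the 2200s is Friday. For year 31: 31÷12 = 2 r 7, and 7÷4 = 1, so 2+7+1 = 10.
Friday + 10 ≡ Monday — that's 2231's doomsday.
In April the doomsday date is Apr 4.
Apr 10 is 6 days after Apr 4; 6 mod 7 = 6, so Monday + 6 = Sunday.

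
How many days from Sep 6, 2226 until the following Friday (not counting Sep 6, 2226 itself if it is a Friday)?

Sep 6, 2226 is a Wednesday.
From Wednesday to the next Friday is 2 days.

2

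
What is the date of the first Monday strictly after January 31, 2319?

Jan 31, 2319 is a Friday.
From Friday to the next Monday is 3 days.
Jan 31, 2319 + 3 = Feb 3, 2319.

February 3, 2319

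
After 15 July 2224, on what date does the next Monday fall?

Jul 15, 2224 is a Thursday.
From Thursday to the next Monday is 4 days.
Jul 15, 2224 + 4 = Jul 19, 2224.

July 19, 2224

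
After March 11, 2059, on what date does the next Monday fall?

March 17, 2059

Mar 11, 2059 is a Tuesday.
From Tuesday to the next Monday is 6 days.
Mar 11, 2059 + 6 = Mar 17, 2059.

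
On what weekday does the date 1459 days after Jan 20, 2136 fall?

Monday

Jan 20, 2136 is a Friday.
1459 mod 7 = 3, so 1459 days after a Friday is Friday + 3 = Monday.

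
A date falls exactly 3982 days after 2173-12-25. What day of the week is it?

Friday

Dec 25, 2173 is a Saturday.
3982 mod 7 = 6, so 3982 days after a Saturday is Saturday + 6 = Friday.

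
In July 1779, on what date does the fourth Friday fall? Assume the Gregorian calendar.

July 1, 1779 is a Thursday.
The first Friday is therefore July 2 (1 days later).
The fourth Friday is 2 + 3×7 = July 23.

July 23, 1779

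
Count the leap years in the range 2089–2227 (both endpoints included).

32

Multiples of 4 in [2089,2227]: 34.
Of those, multiples of 100: 2 (not leap unless ÷400).
Multiples of 400: 0.
Leap years = 34 − 2 + 0 = 32.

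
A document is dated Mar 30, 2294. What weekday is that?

Friday

Doomsday rule: the anchor day for the 2200s is Friday. For year 94: 94÷12 = 7 r 10, and 10÷4 = 2, so 7+10+2 = 19.
Friday + 19 ≡ Wednesday — that's 2294's doomsday.
In March the doomsday date is Mar 14.
Mar 30 is 16 days after Mar 14; 16 mod 7 = 2, so Wednesday + 2 = Friday.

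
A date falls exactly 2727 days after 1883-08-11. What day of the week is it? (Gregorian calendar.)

Wednesday

Aug 11, 1883 is a Saturday.
2727 mod 7 = 4, so 2727 days after a Saturday is Saturday + 4 = Wednesday.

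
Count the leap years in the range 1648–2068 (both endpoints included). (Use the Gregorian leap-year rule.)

Multiples of 4 in [1648,2068]: 106.
Of those, multiples of 100: 4 (not leap unless ÷400).
Multiples of 400: 1.
Leap years = 106 − 4 + 1 = 103.

103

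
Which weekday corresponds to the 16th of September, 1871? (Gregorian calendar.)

Saturday

Doomsday rule: the anchor day for the 1800s is Friday. For year 71: 71÷12 = 5 r 11, and 11÷4 = 2, so 5+11+2 = 18.
Friday + 18 ≡ Tuesday — that's 1871's doomsday.
In September the doomsday date is Sep 5.
Sep 16 is 11 days after Sep 5; 11 mod 7 = 4, so Tuesday + 4 = Saturday.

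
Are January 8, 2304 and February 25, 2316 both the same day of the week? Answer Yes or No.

Yes

From Jan 8, 2304 to Feb 25, 2316 is 4431 days.
4431 mod 7 = 0, so they are the same weekday.
(Jan 8, 2304 is a Friday; Feb 25, 2316 is a Friday.)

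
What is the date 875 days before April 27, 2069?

−365 (one year) → Apr 27, 2068 (510 left).
−366 (one year; includes Feb 29, 2068) → Apr 27, 2067 (144 left).
−27 → Mar 31, 2067 (end of Mar, 31 days; 117 left).
−31 → Feb 28, 2067 (end of Feb, 28 days; 86 left).
−28 → Jan 31, 2067 (end of Jan, 31 days; 58 left).
−31 → Dec 31, 2066 (end of Dec, 31 days; 27 left).
−27 → Dec 4, 2066.

December 4, 2066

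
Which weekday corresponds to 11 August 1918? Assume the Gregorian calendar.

Sunday

Doomsday rule: the anchor day for the 1900s is Wednesday. For year 18: 18÷12 = 1 r 6, and 6÷4 = 1, so 1+6+1 = 8.
Wednesday + 8 ≡ Thursday — that's 1918's doomsday.
In August the doomsday date is Aug 8.
Aug 11 is 3 days after Aug 8; 3 mod 7 = 3, so Thursday + 3 = Sunday.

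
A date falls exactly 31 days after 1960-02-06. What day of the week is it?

Feb 6, 1960 is a Saturday.
31 mod 7 = 3, so 31 days after a Saturday is Saturday + 3 = Tuesday.

Tuesday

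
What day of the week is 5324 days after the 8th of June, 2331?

First find the weekday of Jun 8, 2331. Doomsday rule: the anchor day for the 2300s is Wednesday. For year 31: 31÷12 = 2 r 7, and 7÷4 = 1, so 2+7+1 = 10.
Wednesday + 10 ≡ Saturday — that's 2331's doomsday.
In June the doomsday date is Jun 6.
Jun 8 is 2 days after Jun 6; 2 mod 7 = 2, so Saturday + 2 = Monday.
5324 mod 7 = 4, so 5324 days after a Monday is Monday + 4 = Friday.

Friday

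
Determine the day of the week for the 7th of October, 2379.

Sunday

Doomsday rule: the anchor day for the 2300s is Wednesday. For year 79: 79÷12 = 6 r 7, and 7÷4 = 1, so 6+7+1 = 14.
Wednesday + 14 ≡ Wednesday — that's 2379's doomsday.
In October the doomsday date is Oct 10.
Oct 7 is 3 days before Oct 10; 3 mod 7 = 3, so Wednesday − 3 = Sunday.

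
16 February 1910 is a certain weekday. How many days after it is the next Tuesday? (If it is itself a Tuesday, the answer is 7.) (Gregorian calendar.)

Feb 16, 1910 is a Wednesday.
From Wednesday to the next Tuesday is 6 days.

6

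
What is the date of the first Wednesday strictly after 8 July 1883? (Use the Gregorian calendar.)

July 11, 1883

Jul 8, 1883 is a Sunday.
From Sunday to the next Wednesday is 3 days.
Jul 8, 1883 + 3 = Jul 11, 1883.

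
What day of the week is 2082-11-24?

Tuesday

January 1, 2082 is a Thursday.
Jan 1, 2082 → Feb 1, 2082: 31 days (January has 31).
Feb 1, 2082 → Mar 1, 2082: 28 days (February has 28).
Mar 1, 2082 → Apr 1, 2082: 31 days (March has 31).
Apr 1, 2082 → May 1, 2082: 30 days (April has 30).
May 1, 2082 → Jun 1, 2082: 31 days (May has 31).
Jun 1, 2082 → Jul 1, 2082: 30 days (June has 30).
Jul 1, 2082 → Aug 1, 2082: 31 days (July has 31).
Aug 1, 2082 → Sep 1, 2082: 31 days (August has 31).
Sep 1, 2082 → Oct 1, 2082: 30 days (September has 30).
Oct 1, 2082 → Nov 1, 2082: 31 days (October has 31).
Nov 1, 2082 → Nov 24, 2082: 23 days.
Total: 327 days.
327 mod 7 = 5, so Thursday + 5 = Tuesday.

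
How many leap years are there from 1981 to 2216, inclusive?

Multiples of 4 in [1981,2216]: 59.
Of those, multiples of 100: 3 (not leap unless ÷400).
Multiples of 400: 1.
Leap years = 59 − 3 + 1 = 57.

57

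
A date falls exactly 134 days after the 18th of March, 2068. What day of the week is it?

Mar 18, 2068 is a Sunday.
134 mod 7 = 1, so 134 days after a Sunday is Sunday + 1 = Monday.

Monday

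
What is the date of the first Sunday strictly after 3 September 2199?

September 8, 2199

Sep 3, 2199 is a Tuesday.
From Tuesday to the next Sunday is 5 days.
Sep 3, 2199 + 5 = Sep 8, 2199.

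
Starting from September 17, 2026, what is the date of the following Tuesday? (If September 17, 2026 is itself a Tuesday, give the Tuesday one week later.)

Sep 17, 2026 is a Thursday.
From Thursday to the next Tuesday is 5 days.
Sep 17, 2026 + 5 = Sep 22, 2026.

September 22, 2026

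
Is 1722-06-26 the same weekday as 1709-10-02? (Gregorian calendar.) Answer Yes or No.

No

From Oct 2, 1709 to Jun 26, 1722 is 4650 days.
4650 mod 7 = 2, so they are different weekdays.
(Oct 2, 1709 is a Wednesday; Jun 26, 1722 is a Friday.)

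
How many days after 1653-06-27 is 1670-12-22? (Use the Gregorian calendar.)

Jun 27, 1653 → Jun 27, 1654: 365 days.
Jun 27, 1654 → Jun 27, 1655: 365 days.
Jun 27, 1655 → Jun 27, 1656: 366 days (Feb 29, 1656 is in that span).
Jun 27, 1656 → Jun 27, 1657: 365 days.
Jun 27, 1657 → Jun 27, 1658: 365 days.
Jun 27, 1658 → Jun 27, 1659: 365 days.
Jun 27, 1659 → Jun 27, 1660: 366 days (Feb 29, 1660 is in that span).
Jun 27, 1660 → Jun 27, 1661: 365 days.
Jun 27, 1661 → Jun 27, 1662: 365 days.
Jun 27, 1662 → Jun 27, 1663: 365 days.
Jun 27, 1663 → Jun 27, 1664: 366 days (Feb 29, 1664 is in that span).
Jun 27, 1664 → Jun 27, 1665: 365 days.
Jun 27, 1665 → Jun 27, 1666: 365 days.
Jun 27, 1666 → Jun 27, 1667: 365 days.
Jun 27, 1667 → Jun 27, 1668: 366 days (Feb 29, 1668 is in that span).
Jun 27, 1668 → Jun 27, 1669: 365 days.
Jun 27, 1669 → Jun 27, 1670: 365 days.
Jun 27, 1670 → Jul 27, 1670: 30 days (June has 30).
Jul 27, 1670 → Aug 27, 1670: 31 days (July has 31).
Aug 27, 1670 → Sep 27, 1670: 31 days (August has 31).
Sep 27, 1670 → Oct 27, 1670: 30 days (September has 30).
Oct 27, 1670 → Nov 27, 1670: 31 days (October has 31).
Nov 27, 1670 → Dec 22, 1670: 25 days.
Total: 6387 days.

6387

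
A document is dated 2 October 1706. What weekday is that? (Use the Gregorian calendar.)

Doomsday rule: the anchor day for the 1700s is Sunday. For year 06: 6÷12 = 0 r 6, and 6÷4 = 1, so 0+6+1 = 7.
Sunday + 7 ≡ Sunday — that's 1706's doomsday.
In October the doomsday date is Oct 10.
Oct 2 is 8 days before Oct 10; 8 mod 7 = 1, so Sunday − 1 = Saturday.

Saturday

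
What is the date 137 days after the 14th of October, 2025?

Oct has 31 days: +18 → Nov 1, 2025 (119 left).
Nov has 30 days: +30 → Dec 1, 2025 (89 left).
Dec has 31 days: +31 → Jan 1, 2026 (58 left).
Jan has 31 days: +31 → Feb 1, 2026 (27 left).
+27 → Feb 28, 2026.

February 28, 2026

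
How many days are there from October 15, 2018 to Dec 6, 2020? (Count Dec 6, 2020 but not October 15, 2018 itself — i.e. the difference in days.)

Oct 15, 2018 → Oct 15, 2019: 365 days.
Oct 15, 2019 → Oct 15, 2020: 366 days (Feb 29, 2020 is in that span).
Oct 15, 2020 → Nov 15, 2020: 31 days (October has 31).
Nov 15, 2020 → Dec 6, 2020: 21 days.
Total: 783 days.

783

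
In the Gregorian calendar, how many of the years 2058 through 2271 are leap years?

51

Multiples of 4 in [2058,2271]: 53.
Of those, multiples of 100: 2 (not leap unless ÷400).
Multiples of 400: 0.
Leap years = 53 − 2 + 0 = 51.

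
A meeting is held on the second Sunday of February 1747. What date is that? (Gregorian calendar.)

February 12, 1747

February 1, 1747 is a Wednesday.
The first Sunday is therefore February 5 (4 days later).
The second Sunday is 5 + 1×7 = February 12.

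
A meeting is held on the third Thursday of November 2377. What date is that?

November 17, 2377

November 1, 2377 is a Tuesday.
The first Thursday is therefore November 3 (2 days later).
The third Thursday is 3 + 2×7 = November 17.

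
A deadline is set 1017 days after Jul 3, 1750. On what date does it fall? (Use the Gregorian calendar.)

April 15, 1753

+365 (one year) → Jul 3, 1751 (652 left).
+366 (one year; includes Feb 29, 1752) → Jul 3, 1752 (286 left).
Jul has 31 days: +29 → Aug 1, 1752 (257 left).
Aug has 31 days: +31 → Sep 1, 1752 (226 left).
Sep has 30 days: +30 → Oct 1, 1752 (196 left).
Oct has 31 days: +31 → Nov 1, 1752 (165 left).
Nov has 30 days: +30 → Dec 1, 1752 (135 left).
Dec has 31 days: +31 → Jan 1, 1753 (104 left).
Jan has 31 days: +31 → Feb 1, 1753 (73 left).
Feb has 28 days: +28 → Mar 1, 1753 (45 left).
Mar has 31 days: +31 → Apr 1, 1753 (14 left).
+14 → Apr 15, 1753.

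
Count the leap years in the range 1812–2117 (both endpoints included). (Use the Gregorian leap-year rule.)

Multiples of 4 in [1812,2117]: 77.
Of those, multiples of 100: 3 (not leap unless ÷400).
Multiples of 400: 1.
Leap years = 77 − 3 + 1 = 75.

75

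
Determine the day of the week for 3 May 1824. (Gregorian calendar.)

Monday

Doomsday rule: the anchor day for the 1800s is Friday. For year 24: 24÷12 = 2 r 0, and 0÷4 = 0, so 2+0+0 = 2.
Friday + 2 ≡ Sunday — that's 1824's doomsday.
In May the doomsday date is May 9.
May 3 is 6 days before May 9; 6 mod 7 = 6, so Sunday − 6 = Monday.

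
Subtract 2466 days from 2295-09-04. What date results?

December 3, 2288

−365 (one year) → Sep 4, 2294 (2101 left).
−365 (one year) → Sep 4, 2293 (1736 left).
−365 (one year) → Sep 4, 2292 (1371 left).
−366 (one year; includes Feb 29, 2292) → Sep 4, 2291 (1005 left).
−365 (one year) → Sep 4, 2290 (640 left).
−365 (one year) → Sep 4, 2289 (275 left).
−4 → Aug 31, 2289 (end of Aug, 31 days; 271 left).
−31 → Jul 31, 2289 (end of Jul, 31 days; 240 left).
−31 → Jun 30, 2289 (end of Jun, 30 days; 209 left).
−30 → May 31, 2289 (end of May, 31 days; 179 left).
−31 → Apr 30, 2289 (end of Apr, 30 days; 148 left).
−30 → Mar 31, 2289 (end of Mar, 31 days; 118 left).
−31 → Feb 28, 2289 (end of Feb, 28 days; 87 left).
−28 → Jan 31, 2289 (end of Jan, 31 days; 59 left).
−31 → Dec 31, 2288 (end of Dec, 31 days; 28 left).
−28 → Dec 3, 2288.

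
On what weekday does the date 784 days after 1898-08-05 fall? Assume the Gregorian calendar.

Friday

Aug 5, 1898 is a Friday.
784 mod 7 = 0, so 784 days after a Friday is Friday + 0 = Friday.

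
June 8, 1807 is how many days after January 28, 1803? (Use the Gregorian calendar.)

Jan 28, 1803 → Jan 28, 1804: 365 days.
Jan 28, 1804 → Jan 28, 1805: 366 days (Feb 29, 1804 is in that span).
Jan 28, 1805 → Jan 28, 1806: 365 days.
Jan 28, 1806 → Jan 28, 1807: 365 days.
Jan 28, 1807 → Feb 28, 1807: 31 days (January has 31).
Feb 28, 1807 → Mar 28, 1807: 28 days (February has 28).
Mar 28, 1807 → Apr 28, 1807: 31 days (March has 31).
Apr 28, 1807 → May 28, 1807: 30 days (April has 30).
May 28, 1807 → Jun 8, 1807: 11 days.
Total: 1592 days.

1592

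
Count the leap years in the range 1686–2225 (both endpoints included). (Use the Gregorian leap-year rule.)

130

Multiples of 4 in [1686,2225]: 135.
Of those, multiples of 100: 6 (not leap unless ÷400).
Multiples of 400: 1.
Leap years = 135 − 6 + 1 = 130.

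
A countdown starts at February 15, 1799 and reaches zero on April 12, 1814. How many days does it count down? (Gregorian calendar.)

5534

Feb 15, 1799 → Feb 15, 1800: 365 days.
Feb 15, 1800 → Feb 15, 1801: 365 days.
Feb 15, 1801 → Feb 15, 1802: 365 days.
Feb 15, 1802 → Feb 15, 1803: 365 days.
Feb 15, 1803 → Feb 15, 1804: 365 days.
Feb 15, 1804 → Feb 15, 1805: 366 days (Feb 29, 1804 is in that span).
Feb 15, 1805 → Feb 15, 1806: 365 days.
Feb 15, 1806 → Feb 15, 1807: 365 days.
Feb 15, 1807 → Feb 15, 1808: 365 days.
Feb 15, 1808 → Feb 15, 1809: 366 days (Feb 29, 1808 is in that span).
Feb 15, 1809 → Feb 15, 1810: 365 days.
Feb 15, 1810 → Feb 15, 1811: 365 days.
Feb 15, 1811 → Feb 15, 1812: 365 days.
Feb 15, 1812 → Feb 15, 1813: 366 days (Feb 29, 1812 is in that span).
Feb 15, 1813 → Feb 15, 1814: 365 days.
Feb 15, 1814 → Mar 15, 1814: 28 days (February has 28).
Mar 15, 1814 → Apr 12, 1814: 28 days.
Total: 5534 days.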